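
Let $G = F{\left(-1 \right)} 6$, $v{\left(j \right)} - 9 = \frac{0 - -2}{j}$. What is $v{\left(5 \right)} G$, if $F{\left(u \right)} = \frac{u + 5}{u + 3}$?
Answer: $\frac{564}{5} \approx 112.8$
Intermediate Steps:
$F{\left(u \right)} = \frac{5 + u}{3 + u}$
$v{\left(j \right)} = 9 + \frac{2}{j}$ ($v{\left(j \right)} = 9 + \frac{0 - -2}{j} = 9 + \frac{0 + 2}{j} = 9 + \frac{2}{j}$)
$G = 12$ ($G = \frac{5 - 1}{3 - 1} \cdot 6 = \frac{1}{2} \cdot 4 \cdot 6 = 2 \cdot 6 = 12$)
$v{\left(5 \right)} G = \left(9 + \frac{2}{5}\right) 12 = \frac{47}{5} \cdot 12 = \frac{564}{5}$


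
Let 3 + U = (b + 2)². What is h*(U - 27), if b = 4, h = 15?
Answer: 90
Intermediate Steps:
U = 33 (U = -3 + (4 + 2)² = -3 + 6² = -3 + 36 = 33)
h*(U - 27) = 15*(33 - 27) = 15*6 = 90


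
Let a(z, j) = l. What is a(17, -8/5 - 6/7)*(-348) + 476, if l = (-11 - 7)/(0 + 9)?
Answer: 1172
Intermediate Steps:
l = -2 (l = -18/9 = -18*⅑ = -2)
a(z, j) = -2
a(17, -8/5 - 6/7)*(-348) + 476 = -2*(-348) + 476 = 696 + 476 = 1172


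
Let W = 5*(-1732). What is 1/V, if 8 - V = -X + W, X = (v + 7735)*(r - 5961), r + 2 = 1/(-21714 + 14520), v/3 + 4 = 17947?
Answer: -3597/1320449608790 ≈ -2.7241e-9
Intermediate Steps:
v = 53829 (v = -12 + 3*17947 = -12 + 53841 = 53829)
W = -8660
r = -14389/7194 (r = -2 + 1/(-21714 + 14520) = -2 + 1/(-7194) = -2 - 1/7194 = -14389/7194 ≈ -2.0001)
X = -1320480787586/3597 (X = (53829 + 7735)*(-14389/7194 - 5961) = 61564*(-42897823/7194) = -1320480787586/3597 ≈ -3.6711e+8)
V = -1320449608790/3597 (V = 8 - (-1*(-1320480787586/3597) - 8660) = 8 - (1320480787586/3597 - 8660) = 8 - 1*1320449637566/3597 = 8 - 1320449637566/3597 = -1320449608790/3597 ≈ -3.6710e+8)
1/V = 1/(-1320449608790/3597) = -3597/1320449608790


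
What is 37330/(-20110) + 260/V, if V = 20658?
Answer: -38296727/20771619 ≈ -1.8437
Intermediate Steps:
37330/(-20110) + 260/V = 37330/(-20110) + 260/20658 = 37330*(-1/20110) + 260*(1/20658) = -3733/2011 + 130/10329 = -38296727/20771619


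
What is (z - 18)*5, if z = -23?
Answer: -205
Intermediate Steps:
(z - 18)*5 = (-23 - 18)*5 = -41*5 = -205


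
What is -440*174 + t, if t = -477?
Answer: -77037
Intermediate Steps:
-440*174 + t = -440*174 - 477 = -76560 - 477 = -77037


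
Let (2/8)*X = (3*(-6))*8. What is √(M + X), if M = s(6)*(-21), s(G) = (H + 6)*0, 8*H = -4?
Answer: 24*I ≈ 24.0*I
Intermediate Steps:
H = -½ (H = (⅛)*(-4) = -½ ≈ -0.50000)
s(G) = 0 (s(G) = (-½ + 6)*0 = (11/2)*0 = 0)
X = -576 (X = 4*((3*(-6))*8) = 4*(-18*8) = 4*(-144) = -576)
M = 0 (M = 0*(-21) = 0)
√(M + X) = √(0 - 576) = √(-576) = 24*I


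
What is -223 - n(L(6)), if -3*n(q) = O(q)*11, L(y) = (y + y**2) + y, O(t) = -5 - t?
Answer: -1252/3 ≈ -417.33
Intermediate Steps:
L(y) = y**2 + 2*y
n(q) = 55/3 + 11*q/3 (n(q) = -(-5 - q)*11/3 = -(-55 - 11*q)/3 = 55/3 + 11*q/3)
-223 - n(L(6)) = -223 - (55/3 + 11*(6*(2 + 6))/3) = -223 - (55/3 + 11*(6*8)/3) = -223 - (55/3 + (11/3)*48) = -223 - (55/3 + 176) = -223 - 1*583/3 = -223 - 583/3 = -1252/3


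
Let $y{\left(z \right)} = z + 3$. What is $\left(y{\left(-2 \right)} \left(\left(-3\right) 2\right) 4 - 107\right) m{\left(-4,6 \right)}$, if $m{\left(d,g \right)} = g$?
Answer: $-786$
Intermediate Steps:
$y{\left(z \right)} = 3 + z$
$\left(y{\left(-2 \right)} \left(\left(-3\right) 2\right) 4 - 107\right) m{\left(-4,6 \right)} = \left(\left(3 - 2\right) \left(\left(-3\right) 2\right) 4 - 107\right) 6 = \left(1 \left(-6\right) 4 - 107\right) 6 = \left(\left(-6\right) 4 - 107\right) 6 = \left(-24 - 107\right) 6 = \left(-131\right) 6 = -786$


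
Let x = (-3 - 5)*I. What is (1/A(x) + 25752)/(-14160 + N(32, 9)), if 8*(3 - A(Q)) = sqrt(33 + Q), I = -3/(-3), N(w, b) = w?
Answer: -30581/16777 ≈ -1.8228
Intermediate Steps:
I = 1 (I = -3*(-1/3) = 1)
x = -8 (x = (-3 - 5)*1 = -8*1 = -8)
A(Q) = 3 - sqrt(33 + Q)/8
(1/A(x) + 25752)/(-14160 + N(32, 9)) = (1/(3 - sqrt(33 - 8)/8) + 25752)/(-14160 + 32) = (1/(3 - sqrt(25)/8) + 25752)/(-14128) = (1/(3 - 1/8*5) + 25752)*(-1/14128) = (1/(3 - 5/8) + 25752)*(-1/14128) = (1/(19/8) + 25752)*(-1/14128) = (8/19 + 25752)*(-1/14128) = (489296/19)*(-1/14128) = -30581/16777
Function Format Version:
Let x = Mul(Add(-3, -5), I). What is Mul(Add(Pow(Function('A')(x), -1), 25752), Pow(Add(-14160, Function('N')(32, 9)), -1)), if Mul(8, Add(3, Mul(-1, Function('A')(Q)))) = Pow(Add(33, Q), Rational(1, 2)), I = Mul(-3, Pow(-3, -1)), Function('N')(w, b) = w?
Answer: Rational(-30581, 16777) ≈ -1.8228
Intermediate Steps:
I = 1 (I = Mul(-3, Rational(-1, 3)) = 1)
x = -8 (x = Mul(Add(-3, -5), 1) = Mul(-8, 1) = -8)
Function('A')(Q) = Add(3, Mul(Rational(-1, 8), Pow(Add(33, Q), Rational(1, 2))))
Mul(Add(Pow(Function('A')(x), -1), 25752), Pow(Add(-14160, Function('N')(32, 9)), -1)) = Mul(Add(Pow(Add(3, Mul(Rational(-1, 8), Pow(Add(33, -8), Rational(1, 2)))), -1), 25752), Pow(Add(-14160, 32), -1)) = Mul(Add(Pow(Add(3, Mul(Rational(-1, 8), Pow(25, Rational(1, 2)))), -1), 25752), Pow(-14128, -1)) = Mul(Add(Pow(Add(3, Mul(Rational(-1, 8), 5)), -1), 25752), Rational(-1, 14128)) = Mul(Add(Pow(Add(3, Rational(-5, 8)), -1), 25752), Rational(-1, 14128)) = Mul(Add(Pow(Rational(19, 8), -1), 25752), Rational(-1, 14128)) = Mul(Add(Rational(8, 19), 25752), Rational(-1, 14128)) = Mul(Rational(489296, 19), Rational(-1, 14128)) = Rational(-30581, 16777)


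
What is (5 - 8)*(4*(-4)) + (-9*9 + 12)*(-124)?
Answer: 8604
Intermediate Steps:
(5 - 8)*(4*(-4)) + (-9*9 + 12)*(-124) = -3*(-16) + (-81 + 12)*(-124) = 48 - 69*(-124) = 48 + 8556 = 8604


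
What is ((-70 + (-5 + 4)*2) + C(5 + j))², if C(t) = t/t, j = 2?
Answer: 5041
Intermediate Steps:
C(t) = 1
((-70 + (-5 + 4)*2) + C(5 + j))² = ((-70 + (-5 + 4)*2) + 1)² = ((-70 - 1*2) + 1)² = ((-70 - 2) + 1)² = (-72 + 1)² = (-71)² = 5041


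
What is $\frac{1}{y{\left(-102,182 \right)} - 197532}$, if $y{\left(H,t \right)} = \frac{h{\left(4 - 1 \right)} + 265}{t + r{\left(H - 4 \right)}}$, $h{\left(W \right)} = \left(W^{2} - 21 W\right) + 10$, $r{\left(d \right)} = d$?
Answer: $- \frac{76}{15012211} \approx -5.0625 \cdot 10^{-6}$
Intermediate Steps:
$h{\left(W \right)} = 10 + W^{2} - 21 W$
$y{\left(H,t \right)} = \frac{221}{-4 + H + t}$ ($y{\left(H,t \right)} = \frac{\left(10 + \left(4 - 1\right)^{2} - 21 \left(4 - 1\right)\right) + 265}{t + \left(H - 4\right)} = \frac{\left(10 + 3^{2} - 63\right) + 265}{t + \left(-4 + H\right)} = \frac{\left(10 + 9 - 63\right) + 265}{-4 + H + t} = \frac{-44 + 265}{-4 + H + t} = \frac{221}{-4 + H + t}$)
$\frac{1}{y{\left(-102,182 \right)} - 197532} = \frac{1}{\frac{221}{-4 - 102 + 182} - 197532} = \frac{1}{\frac{221}{76} - 197532} = \frac{1}{- \frac{15012211}{76}} = - \frac{76}{15012211}$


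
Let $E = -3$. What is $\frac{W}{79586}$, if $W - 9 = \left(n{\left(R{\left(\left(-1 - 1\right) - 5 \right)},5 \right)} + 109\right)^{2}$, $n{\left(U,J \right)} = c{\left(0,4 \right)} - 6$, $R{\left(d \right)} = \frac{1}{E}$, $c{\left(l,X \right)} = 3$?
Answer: $\frac{865}{6122} \approx 0.14129$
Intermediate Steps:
$R{\left(d \right)} = - \frac{1}{3}$ ($R{\left(d \right)} = \frac{1}{-3} = - \frac{1}{3}$)
$n{\left(U,J \right)} = -3$ ($n{\left(U,J \right)} = 3 - 6 = -3$)
$W = 11245$ ($W = 9 + \left(-3 + 109\right)^{2} = 9 + 106^{2} = 9 + 11236 = 11245$)
$\frac{W}{79586} = \frac{11245}{79586} = 11245 \cdot \frac{1}{79586} = \frac{865}{6122}$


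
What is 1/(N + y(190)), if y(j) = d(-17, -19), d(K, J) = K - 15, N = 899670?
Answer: 1/899638 ≈ 1.1116e-6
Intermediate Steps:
d(K, J) = -15 + K
y(j) = -32 (y(j) = -15 - 17 = -32)
1/(N + y(190)) = 1/(899670 - 32) = 1/899638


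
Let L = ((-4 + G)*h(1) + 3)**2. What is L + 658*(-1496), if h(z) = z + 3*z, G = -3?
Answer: -983743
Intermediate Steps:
h(z) = 4*z
L = 625 (L = ((-4 - 3)*(4*1) + 3)**2 = (-7*4 + 3)**2 = (-28 + 3)**2 = (-25)**2 = 625)
L + 658*(-1496) = 625 + 658*(-1496) = 625 - 984368 = -983743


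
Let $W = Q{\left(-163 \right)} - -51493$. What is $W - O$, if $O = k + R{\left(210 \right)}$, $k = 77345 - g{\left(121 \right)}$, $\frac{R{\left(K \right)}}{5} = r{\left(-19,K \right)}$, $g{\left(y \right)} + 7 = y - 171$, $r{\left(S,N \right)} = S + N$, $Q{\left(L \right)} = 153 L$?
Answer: $-51803$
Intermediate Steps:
$r{\left(S,N \right)} = N + S$
$g{\left(y \right)} = -178 + y$ ($g{\left(y \right)} = -7 + \left(y - 171\right) = -7 + \left(-171 + y\right) = -178 + y$)
$R{\left(K \right)} = -95 + 5 K$ ($R{\left(K \right)} = 5 \left(K - 19\right) = 5 \left(-19 + K\right) = -95 + 5 K$)
$k = 77402$ ($k = 77345 - \left(-178 + 121\right) = 77345 - -57 = 77345 + 57 = 77402$)
$W = 26554$ ($W = 153 \left(-163\right) - -51493 = -24939 + 51493 = 26554$)
$O = 78357$ ($O = 77402 + \left(-95 + 5 \cdot 210\right) = 77402 + \left(-95 + 1050\right) = 77402 + 955 = 78357$)
$W - O = 26554 - 78357 = -51803$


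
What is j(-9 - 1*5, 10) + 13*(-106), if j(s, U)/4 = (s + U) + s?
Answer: -1450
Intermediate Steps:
j(s, U) = 4*U + 8*s (j(s, U) = 4*((s + U) + s) = 4*((U + s) + s) = 4*(U + 2*s) = 4*U + 8*s)
j(-9 - 1*5, 10) + 13*(-106) = (4*10 + 8*(-9 - 1*5)) + 13*(-106) = (40 + 8*(-9 - 5)) - 1378 = (40 + 8*(-14)) - 1378 = (40 - 112) - 1378 = -72 - 1378 = -1450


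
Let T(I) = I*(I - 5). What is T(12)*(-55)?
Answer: -4620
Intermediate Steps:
T(I) = I*(-5 + I)
T(12)*(-55) = (12*(-5 + 12))*(-55) = (12*7)*(-55) = 84*(-55) = -4620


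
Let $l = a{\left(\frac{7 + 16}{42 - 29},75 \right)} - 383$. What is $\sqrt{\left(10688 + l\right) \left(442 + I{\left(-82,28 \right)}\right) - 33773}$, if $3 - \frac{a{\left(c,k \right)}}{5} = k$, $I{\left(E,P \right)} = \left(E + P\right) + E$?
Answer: $\sqrt{3009397} \approx 1734.8$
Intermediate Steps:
$I{\left(E,P \right)} = P + 2 E$
$a{\left(c,k \right)} = 15 - 5 k$
$l = -743$ ($l = \left(15 - 375\right) - 383 = -360 - 383 = -743$)
$\sqrt{\left(10688 + l\right) \left(442 + I{\left(-82,28 \right)}\right) - 33773} = \sqrt{\left(10688 - 743\right) \left(442 + \left(28 + 2 \left(-82\right)\right)\right) - 33773} = \sqrt{9945 \left(442 + \left(28 - 164\right)\right) - 33773} = \sqrt{9945 \left(442 - 136\right) - 33773} = \sqrt{9945 \cdot 306 - 33773} = \sqrt{3043170 - 33773} = \sqrt{3009397}$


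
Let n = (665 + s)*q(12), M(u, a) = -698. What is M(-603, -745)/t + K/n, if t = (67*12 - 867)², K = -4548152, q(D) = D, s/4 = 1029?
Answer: -215376916/2710827 ≈ -79.451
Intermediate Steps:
s = 4116 (s = 4*1029 = 4116)
n = 57372 (n = (665 + 4116)*12 = 4781*12 = 57372)
t = 3969 (t = (804 - 867)² = (-63)² = 3969)
M(-603, -745)/t + K/n = -698/3969 - 4548152/57372 = -698*1/3969 - 4548152*1/57372 = -698/3969 - 162434/2049 = -215376916/2710827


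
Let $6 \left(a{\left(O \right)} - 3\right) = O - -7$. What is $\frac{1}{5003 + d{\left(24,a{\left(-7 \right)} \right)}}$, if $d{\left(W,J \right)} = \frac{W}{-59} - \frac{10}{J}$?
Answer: $\frac{177}{884869} \approx 0.00020003$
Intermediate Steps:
$a{\left(O \right)} = \frac{25}{6} + \frac{O}{6}$ ($a{\left(O \right)} = 3 + \frac{O - -7}{6} = 3 + \frac{O + 7}{6} = 3 + \frac{7 + O}{6} = 3 + \left(\frac{7}{6} + \frac{O}{6}\right) = \frac{25}{6} + \frac{O}{6}$)
$d{\left(W,J \right)} = - \frac{10}{J} - \frac{W}{59}$ ($d{\left(W,J \right)} = W \left(- \frac{1}{59}\right) - \frac{10}{J} = - \frac{W}{59} - \frac{10}{J} = - \frac{10}{J} - \frac{W}{59}$)
$\frac{1}{5003 + d{\left(24,a{\left(-7 \right)} \right)}} = \frac{1}{5003 - \left(\frac{24}{59} + \frac{10}{\frac{25}{6} + \frac{1}{6} \left(-7\right)}\right)} = \frac{1}{5003 - \left(\frac{24}{59} + \frac{10}{\frac{25}{6} - \frac{7}{6}}\right)} = \frac{1}{5003 - \left(\frac{24}{59} + \frac{10}{3}\right)} = \frac{1}{5003 - \frac{662}{177}} = \frac{1}{\frac{884869}{177}} = \frac{177}{884869}$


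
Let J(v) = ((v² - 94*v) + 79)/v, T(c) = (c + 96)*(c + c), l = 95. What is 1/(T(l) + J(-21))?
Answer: 21/759596 ≈ 2.7646e-5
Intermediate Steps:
T(c) = 2*c*(96 + c) (T(c) = (96 + c)*(2*c) = 2*c*(96 + c))
J(v) = (79 + v² - 94*v)/v
1/(T(l) + J(-21)) = 1/(2*95*(96 + 95) + (-94 - 21 + 79/(-21))) = 1/(2*95*191 + (-94 - 21 + 79*(-1/21))) = 1/(36290 + (-94 - 21 - 79/21)) = 1/(36290 - 2494/21) = 1/(759596/21) = 21/759596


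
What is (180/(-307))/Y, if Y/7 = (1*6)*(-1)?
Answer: 30/2149 ≈ 0.013960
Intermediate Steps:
Y = -42 (Y = 7*((1*6)*(-1)) = 7*(6*(-1)) = 7*(-6) = -42)
(180/(-307))/Y = (180/(-307))/(-42) = (180*(-1/307))*(-1/42) = -180/307*(-1/42) = 30/2149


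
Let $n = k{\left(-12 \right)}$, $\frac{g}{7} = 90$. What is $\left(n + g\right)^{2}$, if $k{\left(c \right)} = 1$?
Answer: $398161$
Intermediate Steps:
$g = 630$ ($g = 7 \cdot 90 = 630$)
$n = 1$
$\left(n + g\right)^{2} = \left(1 + 630\right)^{2} = 631^{2} = 398161$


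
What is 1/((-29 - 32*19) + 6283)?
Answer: 1/5646 ≈ 0.00017712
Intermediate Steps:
1/((-29 - 32*19) + 6283) = 1/((-29 - 608) + 6283) = 1/(-637 + 6283) = 1/5646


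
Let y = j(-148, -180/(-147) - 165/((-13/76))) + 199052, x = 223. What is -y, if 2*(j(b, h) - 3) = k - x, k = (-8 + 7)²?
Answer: -198944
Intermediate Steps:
k = 1 (k = (-1)² = 1)
j(b, h) = -108 (j(b, h) = 3 + (1 - 1*223)/2 = 3 + (1 - 223)/2 = 3 + (½)*(-222) = 3 - 111 = -108)
y = 198944 (y = -108 + 199052 = 198944)
-y = -1*198944 = -198944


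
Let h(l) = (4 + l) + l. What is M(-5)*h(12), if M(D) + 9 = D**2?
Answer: 448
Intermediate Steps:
h(l) = 4 + 2*l
M(D) = -9 + D**2
M(-5)*h(12) = (-9 + (-5)**2)*(4 + 2*12) = (-9 + 25)*(4 + 24) = 16*28 = 448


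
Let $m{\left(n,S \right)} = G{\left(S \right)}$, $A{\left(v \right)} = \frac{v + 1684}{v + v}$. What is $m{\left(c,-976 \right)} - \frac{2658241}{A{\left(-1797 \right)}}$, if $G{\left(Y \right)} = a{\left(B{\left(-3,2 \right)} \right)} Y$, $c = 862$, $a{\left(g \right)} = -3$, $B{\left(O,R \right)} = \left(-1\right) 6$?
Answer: $- \frac{9553387290}{113} \approx -8.4543 \cdot 10^{7}$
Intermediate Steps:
$B{\left(O,R \right)} = -6$
$A{\left(v \right)} = \frac{1684 + v}{2 v}$
$G{\left(Y \right)} = - 3 Y$
$m{\left(n,S \right)} = - 3 S$
$m{\left(c,-976 \right)} - \frac{2658241}{A{\left(-1797 \right)}} = \left(-3\right) \left(-976\right) - \frac{2658241}{\frac{1}{2} \frac{1}{-1797} \left(1684 - 1797\right)} = 2928 - \frac{2658241}{\frac{1}{2} \left(- \frac{1}{1797}\right) \left(-113\right)} = 2928 - \frac{2658241}{\frac{113}{3594}} = 2928 - \frac{9553718154}{113} = - \frac{9553387290}{113}$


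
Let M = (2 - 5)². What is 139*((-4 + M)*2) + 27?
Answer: 1417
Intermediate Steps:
M = 9 (M = (-3)² = 9)
139*((-4 + M)*2) + 27 = 139*((-4 + 9)*2) + 27 = 139*(5*2) + 27 = 139*10 + 27 = 1390 + 27 = 1417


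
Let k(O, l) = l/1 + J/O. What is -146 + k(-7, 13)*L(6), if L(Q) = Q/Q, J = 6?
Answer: -937/7 ≈ -133.86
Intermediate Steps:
L(Q) = 1
k(O, l) = l + 6/O (k(O, l) = l/1 + 6/O = l*1 + 6/O = l + 6/O)
-146 + k(-7, 13)*L(6) = -146 + (13 + 6/(-7))*1 = -146 + (13 + 6*(-⅐))*1 = -146 + (13 - 6/7)*1 = -146 + (85/7)*1 = -146 + 85/7 = -937/7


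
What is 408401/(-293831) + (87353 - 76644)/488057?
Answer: -196176330678/143406276367 ≈ -1.3680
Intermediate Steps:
408401/(-293831) + (87353 - 76644)/488057 = 408401*(-1/293831) + 10709*(1/488057) = -408401/293831 + 10709/488057 = -196176330678/143406276367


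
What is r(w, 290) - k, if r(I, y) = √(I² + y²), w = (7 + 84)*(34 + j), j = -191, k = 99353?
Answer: -99353 + √204202469 ≈ -85063.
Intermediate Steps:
w = -14287 (w = (7 + 84)*(34 - 191) = 91*(-157) = -14287)
r(w, 290) - k = √((-14287)² + 290²) - 1*99353 = √(204118369 + 84100) - 99353 = √204202469 - 99353 = -99353 + √204202469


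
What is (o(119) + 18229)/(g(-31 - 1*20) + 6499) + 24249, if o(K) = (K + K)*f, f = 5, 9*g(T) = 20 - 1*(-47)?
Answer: 1420147713/58558 ≈ 24252.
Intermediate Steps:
g(T) = 67/9 (g(T) = (20 - 1*(-47))/9 = (20 + 47)/9 = (1/9)*67 = 67/9)
o(K) = 10*K (o(K) = (K + K)*5 = (2*K)*5 = 10*K)
(o(119) + 18229)/(g(-31 - 1*20) + 6499) + 24249 = (10*119 + 18229)/(67/9 + 6499) + 24249 = (1190 + 18229)/(58558/9) + 24249 = 19419*(9/58558) + 24249 = 174771/58558 + 24249 = 1420147713/58558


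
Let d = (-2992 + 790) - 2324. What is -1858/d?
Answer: 929/2263 ≈ 0.41052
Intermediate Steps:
d = -4526 (d = -2202 - 2324 = -4526)
-1858/d = -1858/(-4526) = -1858*(-1/4526) = 929/2263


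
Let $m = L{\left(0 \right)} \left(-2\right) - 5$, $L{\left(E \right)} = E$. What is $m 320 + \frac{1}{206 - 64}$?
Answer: $- \frac{227199}{142} \approx -1600.0$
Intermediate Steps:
$m = -5$ ($m = 0 \left(-2\right) - 5 = 0 - 5 = -5$)
$m 320 + \frac{1}{206 - 64} = \left(-5\right) 320 + \frac{1}{206 - 64} = -1600 + \frac{1}{142} = - \frac{227199}{142}$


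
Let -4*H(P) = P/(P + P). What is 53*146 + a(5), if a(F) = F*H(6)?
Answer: 61899/8 ≈ 7737.4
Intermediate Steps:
H(P) = -1/8 (H(P) = -P/(4*(P + P)) = -P/(4*(2*P)) = -P*1/(2*P)/4 = -1/4*1/2 = -1/8)
a(F) = -F/8 (a(F) = F*(-1/8) = -F/8)
53*146 + a(5) = 53*146 - 1/8*5 = 7738 - 5/8 = 61899/8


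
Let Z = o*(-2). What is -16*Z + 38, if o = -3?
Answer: -58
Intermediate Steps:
Z = 6 (Z = -3*(-2) = 6)
-16*Z + 38 = -16*6 + 38 = -96 + 38 = -58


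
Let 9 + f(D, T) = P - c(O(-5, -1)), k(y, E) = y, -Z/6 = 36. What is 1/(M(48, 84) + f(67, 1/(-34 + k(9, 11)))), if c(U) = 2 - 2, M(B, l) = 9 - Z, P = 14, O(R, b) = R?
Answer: 1/230 ≈ 0.0043478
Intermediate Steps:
Z = -216 (Z = -6*36 = -216)
M(B, l) = 225 (M(B, l) = 9 - 1*(-216) = 9 + 216 = 225)
c(U) = 0
f(D, T) = 5 (f(D, T) = -9 + (14 - 1*0) = -9 + (14 + 0) = -9 + 14 = 5)
1/(M(48, 84) + f(67, 1/(-34 + k(9, 11)))) = 1/(225 + 5) = 1/230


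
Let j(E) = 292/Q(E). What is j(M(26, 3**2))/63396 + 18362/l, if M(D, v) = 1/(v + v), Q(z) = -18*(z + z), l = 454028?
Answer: 68611829/1798972443 ≈ 0.038139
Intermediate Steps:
Q(z) = -36*z
M(D, v) = 1/(2*v)
j(E) = -73/(9*E) (j(E) = 292/((-36*E)) = 292*(-1/(36*E)) = -73/(9*E))
j(M(26, 3**2))/63396 + 18362/l = -73/(9*(1/(2*(3**2))))/63396 + 18362/454028 = -73/(9*((1/2)/9))*(1/63396) + 18362*(1/454028) = -73/(9*((1/2)*(1/9)))*(1/63396) + 9181/227014 = -73/(9*1/18)*(1/63396) + 9181/227014 = -73/9*18*(1/63396) + 9181/227014 = -146*1/63396 + 9181/227014 = -73/31698 + 9181/227014 = 68611829/1798972443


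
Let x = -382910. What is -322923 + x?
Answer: -705833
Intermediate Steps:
-322923 + x = -322923 - 382910 = -705833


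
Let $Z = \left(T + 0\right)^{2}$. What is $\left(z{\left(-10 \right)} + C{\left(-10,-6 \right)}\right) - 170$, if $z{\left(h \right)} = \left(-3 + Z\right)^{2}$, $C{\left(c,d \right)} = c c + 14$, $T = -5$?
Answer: $428$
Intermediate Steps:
$C{\left(c,d \right)} = 14 + c^{2}$ ($C{\left(c,d \right)} = c^{2} + 14 = 14 + c^{2}$)
$Z = 25$ ($Z = \left(-5 + 0\right)^{2} = \left(-5\right)^{2} = 25$)
$z{\left(h \right)} = 484$ ($z{\left(h \right)} = \left(-3 + 25\right)^{2} = 22^{2} = 484$)
$\left(z{\left(-10 \right)} + C{\left(-10,-6 \right)}\right) - 170 = \left(484 + \left(14 + \left(-10\right)^{2}\right)\right) - 170 = \left(484 + \left(14 + 100\right)\right) - 170 = \left(484 + 114\right) - 170 = 598 - 170 = 428$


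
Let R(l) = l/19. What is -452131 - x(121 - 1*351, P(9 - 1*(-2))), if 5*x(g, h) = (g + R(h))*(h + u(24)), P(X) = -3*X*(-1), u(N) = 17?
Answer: -8547119/19 ≈ -4.4985e+5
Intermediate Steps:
R(l) = l/19 (R(l) = l*(1/19) = l/19)
P(X) = 3*X
x(g, h) = (17 + h)*(g + h/19)/5 (x(g, h) = ((g + h/19)*(h + 17))/5 = ((g + h/19)*(17 + h))/5 = ((17 + h)*(g + h/19))/5 = (17 + h)*(g + h/19)/5)
-452131 - x(121 - 1*351, P(9 - 1*(-2))) = -452131 - ((3*(9 - 1*(-2)))²/95 + 17*(121 - 1*351)/5 + 17*(3*(9 - 1*(-2)))/95 + (121 - 1*351)*(3*(9 - 1*(-2)))/5) = -452131 - ((3*(9 + 2))²/95 + 17*(121 - 351)/5 + 17*(3*(9 + 2))/95 + (121 - 351)*(3*(9 + 2))/5) = -452131 - ((3*11)²/95 + (17/5)*(-230) + 17*(3*11)/95 + (⅕)*(-230)*(3*11)) = -452131 - ((1/95)*33² - 782 + (17/95)*33 + (⅕)*(-230)*33) = -452131 - ((1/95)*1089 - 782 + 561/95 - 1518) = -452131 - (1089/95 - 782 + 561/95 - 1518) = -452131 - 1*(-43370/19) = -452131 + 43370/19 = -8547119/19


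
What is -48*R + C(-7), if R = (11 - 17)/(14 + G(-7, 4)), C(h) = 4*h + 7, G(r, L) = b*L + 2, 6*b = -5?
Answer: 33/19 ≈ 1.7368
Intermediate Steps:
b = -5/6 (b = (1/6)*(-5) = -5/6 ≈ -0.83333)
G(r, L) = 2 - 5*L/6 (G(r, L) = -5*L/6 + 2 = 2 - 5*L/6)
C(h) = 7 + 4*h
R = -9/19 (R = (11 - 17)/(14 + (2 - 5/6*4)) = -6/(14 + (2 - 10/3)) = -6/(14 - 4/3) = -6/38/3 = -6*3/38 = -9/19 ≈ -0.47368)
-48*R + C(-7) = -48*(-9/19) + (7 + 4*(-7)) = 432/19 + (7 - 28) = 432/19 - 21 = 33/19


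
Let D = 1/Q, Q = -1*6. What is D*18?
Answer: -3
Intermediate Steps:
Q = -6
D = -⅙ (D = 1/(-6) = -⅙ ≈ -0.16667)
D*18 = -⅙*18 = -3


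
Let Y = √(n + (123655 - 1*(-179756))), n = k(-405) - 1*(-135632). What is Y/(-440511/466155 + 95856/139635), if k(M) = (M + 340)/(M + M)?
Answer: -53573295*√142249958/249288886 ≈ -2563.1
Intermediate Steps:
k(M) = (340 + M)/(2*M) (k(M) = (340 + M)/((2*M)) = (340 + M)*(1/(2*M)) = (340 + M)/(2*M))
n = 21972397/162 (n = (½)*(340 - 405)/(-405) - 1*(-135632) = (½)*(-1/405)*(-65) + 135632 = 13/162 + 135632 = 21972397/162 ≈ 1.3563e+5)
Y = √142249958/18 (Y = √(21972397/162 + (123655 - 1*(-179756))) = √(21972397/162 + (123655 + 179756)) = √(21972397/162 + 303411) = √(71124979/162) = √142249958/18 ≈ 662.60)
Y/(-440511/466155 + 95856/139635) = (√142249958/18)/(-440511/466155 + 95856/139635) = (√142249958/18)/(-440511*1/466155 + 95856*(1/139635)) = (√142249958/18)/(-146837/155385 + 31952/46545) = (√142249958/18)/(-124644443/482159655) = (√142249958/18)*(-482159655/124644443) = -53573295*√142249958/249288886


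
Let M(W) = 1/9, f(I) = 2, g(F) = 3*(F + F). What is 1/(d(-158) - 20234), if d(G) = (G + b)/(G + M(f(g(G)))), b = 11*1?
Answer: -29/586759 ≈ -4.9424e-5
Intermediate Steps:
g(F) = 6*F (g(F) = 3*(2*F) = 6*F)
M(W) = 1/9 (M(W) = 1*(1/9) = 1/9)
b = 11
d(G) = (11 + G)/(1/9 + G) (d(G) = (G + 11)/(G + 1/9) = (11 + G)/(1/9 + G))
1/(d(-158) - 20234) = 1/(9*(11 - 158)/(1 + 9*(-158)) - 20234) = 1/(9*(-147)/(1 - 1422) - 20234) = 1/(9*(-147)/(-1421) - 20234) = 1/(9*(-1/1421)*(-147) - 20234) = 1/(27/29 - 20234) = 1/(-586759/29) = -29/586759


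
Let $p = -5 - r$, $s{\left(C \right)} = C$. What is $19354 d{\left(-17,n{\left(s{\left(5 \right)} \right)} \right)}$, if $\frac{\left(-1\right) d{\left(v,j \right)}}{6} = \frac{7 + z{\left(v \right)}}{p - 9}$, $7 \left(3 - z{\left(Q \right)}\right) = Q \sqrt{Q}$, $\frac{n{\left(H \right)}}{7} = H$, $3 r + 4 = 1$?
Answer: $\frac{1161240}{13} + \frac{1974108 i \sqrt{17}}{91} \approx 89326.0 + 89445.0 i$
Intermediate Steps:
$r = -1$ ($r = - \frac{4}{3} + \frac{1}{3} \cdot 1 = - \frac{4}{3} + \frac{1}{3} = -1$)
$n{\left(H \right)} = 7 H$
$p = -4$ ($p = -5 - -1 = -5 + 1 = -4$)
$z{\left(Q \right)} = 3 - \frac{Q^{\frac{3}{2}}}{7}$ ($z{\left(Q \right)} = 3 - \frac{Q \sqrt{Q}}{7} = 3 - \frac{Q^{\frac{3}{2}}}{7}$)
$d{\left(v,j \right)} = \frac{60}{13} - \frac{6 v^{\frac{3}{2}}}{91}$ ($d{\left(v,j \right)} = - 6 \frac{7 - \left(-3 + \frac{v^{\frac{3}{2}}}{7}\right)}{-4 - 9} = - 6 \frac{10 - \frac{v^{\frac{3}{2}}}{7}}{-13} = - 6 \left(10 - \frac{v^{\frac{3}{2}}}{7}\right) \left(- \frac{1}{13}\right) = - 6 \left(- \frac{10}{13} + \frac{v^{\frac{3}{2}}}{91}\right) = \frac{60}{13} - \frac{6 v^{\frac{3}{2}}}{91}$)
$19354 d{\left(-17,n{\left(s{\left(5 \right)} \right)} \right)} = 19354 \left(\frac{60}{13} - \frac{6 \left(-17\right)^{\frac{3}{2}}}{91}\right) = 19354 \left(\frac{60}{13} - \frac{6 \left(- 17 i \sqrt{17}\right)}{91}\right) = 19354 \left(\frac{60}{13} + \frac{102 i \sqrt{17}}{91}\right) = \frac{1161240}{13} + \frac{1974108 i \sqrt{17}}{91}$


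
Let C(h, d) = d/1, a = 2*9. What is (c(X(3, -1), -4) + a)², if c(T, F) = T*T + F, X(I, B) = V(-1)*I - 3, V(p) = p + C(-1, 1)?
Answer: 529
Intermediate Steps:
a = 18
C(h, d) = d (C(h, d) = d*1 = d)
V(p) = 1 + p (V(p) = p + 1 = 1 + p)
X(I, B) = -3 (X(I, B) = (1 - 1)*I - 3 = 0*I - 3 = 0 - 3 = -3)
c(T, F) = F + T² (c(T, F) = T² + F = F + T²)
(c(X(3, -1), -4) + a)² = ((-4 + (-3)²) + 18)² = ((-4 + 9) + 18)² = (5 + 18)² = 23² = 529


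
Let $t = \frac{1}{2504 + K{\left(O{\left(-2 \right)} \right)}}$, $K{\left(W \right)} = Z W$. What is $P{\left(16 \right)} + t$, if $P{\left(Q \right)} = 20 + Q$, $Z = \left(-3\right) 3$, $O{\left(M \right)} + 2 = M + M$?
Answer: $\frac{92089}{2558} \approx 36.0$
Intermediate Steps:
$O{\left(M \right)} = -2 + 2 M$ ($O{\left(M \right)} = -2 + \left(M + M\right) = -2 + 2 M$)
$Z = -9$
$K{\left(W \right)} = - 9 W$
$t = \frac{1}{2558}$ ($t = \frac{1}{2504 - 9 \left(-2 + 2 \left(-2\right)\right)} = \frac{1}{2504 - 9 \left(-2 - 4\right)} = \frac{1}{2504 - -54} = \frac{1}{2504 + 54} = \frac{1}{2558} \approx 0.00039093$)
$P{\left(16 \right)} + t = \left(20 + 16\right) + \frac{1}{2558} = 36 + \frac{1}{2558} = \frac{92089}{2558}$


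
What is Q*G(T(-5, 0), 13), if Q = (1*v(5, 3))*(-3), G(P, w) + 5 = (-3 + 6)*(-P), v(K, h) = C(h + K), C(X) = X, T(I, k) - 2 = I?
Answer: -96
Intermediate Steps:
T(I, k) = 2 + I
v(K, h) = K + h (v(K, h) = h + K = K + h)
G(P, w) = -5 - 3*P (G(P, w) = -5 + (-3 + 6)*(-P) = -5 + 3*(-P) = -5 - 3*P)
Q = -24 (Q = (1*(5 + 3))*(-3) = (1*8)*(-3) = 8*(-3) = -24)
Q*G(T(-5, 0), 13) = -24*(-5 - 3*(2 - 5)) = -24*(-5 - 3*(-3)) = -24*(-5 + 9) = -24*4 = -96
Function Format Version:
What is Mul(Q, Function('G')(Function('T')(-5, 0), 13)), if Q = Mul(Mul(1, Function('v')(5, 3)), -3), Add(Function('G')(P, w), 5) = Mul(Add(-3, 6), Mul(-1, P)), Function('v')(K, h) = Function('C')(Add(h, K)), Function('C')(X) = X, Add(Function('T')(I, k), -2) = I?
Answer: -96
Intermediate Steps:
Function('T')(I, k) = Add(2, I)
Function('v')(K, h) = Add(K, h) (Function('v')(K, h) = Add(h, K) = Add(K, h))
Function('G')(P, w) = Add(-5, Mul(-3, P)) (Function('G')(P, w) = Add(-5, Mul(Add(-3, 6), Mul(-1, P))) = Add(-5, Mul(3, Mul(-1, P))) = Add(-5, Mul(-3, P)))
Q = -24 (Q = Mul(Mul(1, Add(5, 3)), -3) = Mul(Mul(1, 8), -3) = Mul(8, -3) = -24)
Mul(Q, Function('G')(Function('T')(-5, 0), 13)) = Mul(-24, Add(-5, Mul(-3, Add(2, -5)))) = Mul(-24, Add(-5, Mul(-3, -3))) = Mul(-24, Add(-5, 9)) = Mul(-24, 4) = -96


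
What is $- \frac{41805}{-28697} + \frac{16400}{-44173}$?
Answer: $\frac{1376021465}{1267632581} \approx 1.0855$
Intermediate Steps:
$- \frac{41805}{-28697} + \frac{16400}{-44173} = \left(-41805\right) \left(- \frac{1}{28697}\right) + 16400 \left(- \frac{1}{44173}\right) = \frac{41805}{28697} - \frac{16400}{44173} = \frac{1376021465}{1267632581}$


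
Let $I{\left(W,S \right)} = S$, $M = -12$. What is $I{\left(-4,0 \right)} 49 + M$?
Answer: $-12$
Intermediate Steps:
$I{\left(-4,0 \right)} 49 + M = 0 \cdot 49 - 12 = 0 - 12 = -12$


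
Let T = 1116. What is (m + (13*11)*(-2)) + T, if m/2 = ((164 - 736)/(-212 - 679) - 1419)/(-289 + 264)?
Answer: 1910524/2025 ≈ 943.47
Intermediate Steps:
m = 229774/2025 (m = 2*(((164 - 736)/(-212 - 679) - 1419)/(-289 + 264)) = 2*((-572/(-891) - 1419)/(-25)) = 2*((-572*(-1/891) - 1419)*(-1/25)) = 2*((52/81 - 1419)*(-1/25)) = 2*(-114887/81*(-1/25)) = 2*(114887/2025) = 229774/2025 ≈ 113.47)
(m + (13*11)*(-2)) + T = (229774/2025 + (13*11)*(-2)) + 1116 = (229774/2025 + 143*(-2)) + 1116 = (229774/2025 - 286) + 1116 = -349376/2025 + 1116 = 1910524/2025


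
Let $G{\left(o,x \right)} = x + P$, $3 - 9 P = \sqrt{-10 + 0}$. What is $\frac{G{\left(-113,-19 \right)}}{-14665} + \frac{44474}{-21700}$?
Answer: $- \frac{27934549}{13638450} + \frac{i \sqrt{10}}{131985} \approx -2.0482 + 2.3959 \cdot 10^{-5} i$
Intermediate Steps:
$P = \frac{1}{3} - \frac{i \sqrt{10}}{9}$ ($P = \frac{1}{3} - \frac{\sqrt{-10 + 0}}{9} = \frac{1}{3} - \frac{\sqrt{-10}}{9} = \frac{1}{3} - \frac{i \sqrt{10}}{9} \approx 0.33333 - 0.35136 i$)
$G{\left(o,x \right)} = \frac{1}{3} + x - \frac{i \sqrt{10}}{9}$ ($G{\left(o,x \right)} = x + \left(\frac{1}{3} - \frac{i \sqrt{10}}{9}\right) = \frac{1}{3} + x - \frac{i \sqrt{10}}{9}$)
$\frac{G{\left(-113,-19 \right)}}{-14665} + \frac{44474}{-21700} = \frac{\frac{1}{3} - 19 - \frac{i \sqrt{10}}{9}}{-14665} + \frac{44474}{-21700} = \left(- \frac{56}{3} - \frac{i \sqrt{10}}{9}\right) \left(- \frac{1}{14665}\right) + 44474 \left(- \frac{1}{21700}\right) = \left(\frac{8}{6285} + \frac{i \sqrt{10}}{131985}\right) - \frac{22237}{10850} = - \frac{27934549}{13638450} + \frac{i \sqrt{10}}{131985}$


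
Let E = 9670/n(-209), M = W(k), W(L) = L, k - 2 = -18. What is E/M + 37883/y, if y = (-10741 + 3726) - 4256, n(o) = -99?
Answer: 8163983/2975544 ≈ 2.7437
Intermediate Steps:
k = -16 (k = 2 - 18 = -16)
y = -11271 (y = -7015 - 4256 = -11271)
M = -16
E = -9670/99 (E = 9670/(-99) = 9670*(-1/99) = -9670/99 ≈ -97.677)
E/M + 37883/y = -9670/99/(-16) + 37883/(-11271) = -9670/99*(-1/16) + 37883*(-1/11271) = 4835/792 - 37883/11271 = 8163983/2975544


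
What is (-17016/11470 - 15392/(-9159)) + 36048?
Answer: 1893498777868/52526865 ≈ 36048.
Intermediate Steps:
(-17016/11470 - 15392/(-9159)) + 36048 = (-17016*1/11470 - 15392*(-1/9159)) + 36048 = (-8508/5735 + 15392/9159) + 36048 = 10348348/52526865 + 36048 = 1893498777868/52526865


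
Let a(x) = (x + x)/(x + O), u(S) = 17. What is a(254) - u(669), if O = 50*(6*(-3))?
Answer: -5745/323 ≈ -17.786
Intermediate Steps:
O = -900 (O = 50*(-18) = -900)
a(x) = 2*x/(-900 + x) (a(x) = (x + x)/(x - 900) = (2*x)/(-900 + x) = 2*x/(-900 + x))
a(254) - u(669) = 2*254/(-900 + 254) - 1*17 = 2*254/(-646) - 17 = 2*254*(-1/646) - 17 = -254/323 - 17 = -5745/323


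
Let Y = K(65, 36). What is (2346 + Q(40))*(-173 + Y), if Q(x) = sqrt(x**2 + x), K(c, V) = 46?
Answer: -297942 - 254*sqrt(410) ≈ -3.0309e+5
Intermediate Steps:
Y = 46
Q(x) = sqrt(x + x**2)
(2346 + Q(40))*(-173 + Y) = (2346 + sqrt(40*(1 + 40)))*(-173 + 46) = (2346 + sqrt(40*41))*(-127) = (2346 + sqrt(1640))*(-127) = (2346 + 2*sqrt(410))*(-127) = -297942 - 254*sqrt(410)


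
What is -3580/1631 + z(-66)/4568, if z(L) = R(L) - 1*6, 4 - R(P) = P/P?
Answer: -16358333/7450408 ≈ -2.1956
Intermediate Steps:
R(P) = 3 (R(P) = 4 - P/P = 4 - 1*1 = 4 - 1 = 3)
z(L) = -3 (z(L) = 3 - 1*6 = 3 - 6 = -3)
-3580/1631 + z(-66)/4568 = -3580/1631 - 3/4568 = -16358333/7450408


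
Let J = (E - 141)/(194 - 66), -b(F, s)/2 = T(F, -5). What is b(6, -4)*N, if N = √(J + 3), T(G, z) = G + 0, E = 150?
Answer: -3*√786/4 ≈ -21.027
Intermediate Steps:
T(G, z) = G
b(F, s) = -2*F
J = 9/128 (J = (150 - 141)/(194 - 66) = 9/128 ≈ 0.070313)
N = √786/16 (N = √(9/128 + 3) = √(393/128) = √786/16 ≈ 1.7522)
b(6, -4)*N = (-2*6)*(√786/16) = -3*√786/4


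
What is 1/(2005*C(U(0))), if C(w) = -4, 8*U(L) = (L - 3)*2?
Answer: -1/8020 ≈ -0.00012469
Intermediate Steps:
U(L) = -3/4 + L/4 (U(L) = ((L - 3)*2)/8 = ((-3 + L)*2)/8 = (-6 + 2*L)/8 = -3/4 + L/4)
1/(2005*C(U(0))) = 1/(2005*(-4)) = 1/(-8020) = -1/8020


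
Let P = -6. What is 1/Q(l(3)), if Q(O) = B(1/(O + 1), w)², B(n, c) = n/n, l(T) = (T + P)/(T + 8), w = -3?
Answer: 1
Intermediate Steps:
l(T) = (-6 + T)/(8 + T) (l(T) = (T - 6)/(T + 8) = (-6 + T)/(8 + T))
B(n, c) = 1
Q(O) = 1 (Q(O) = 1² = 1)
1/Q(l(3)) = 1/1 = 1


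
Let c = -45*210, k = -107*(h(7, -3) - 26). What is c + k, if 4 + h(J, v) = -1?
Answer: -6133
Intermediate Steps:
h(J, v) = -5 (h(J, v) = -4 - 1 = -5)
k = 3317 (k = -107*(-5 - 26) = -107*(-31) = 3317)
c = -9450
c + k = -9450 + 3317 = -6133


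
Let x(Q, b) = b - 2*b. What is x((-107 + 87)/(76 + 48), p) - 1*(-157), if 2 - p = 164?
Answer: 319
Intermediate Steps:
p = -162 (p = 2 - 1*164 = 2 - 164 = -162)
x(Q, b) = -b
x((-107 + 87)/(76 + 48), p) - 1*(-157) = -1*(-162) - 1*(-157) = 162 + 157 = 319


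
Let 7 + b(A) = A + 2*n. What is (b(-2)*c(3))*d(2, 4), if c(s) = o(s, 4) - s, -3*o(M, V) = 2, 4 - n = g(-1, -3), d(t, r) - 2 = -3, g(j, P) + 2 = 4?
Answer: -55/3 ≈ -18.333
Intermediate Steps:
g(j, P) = 2 (g(j, P) = -2 + 4 = 2)
d(t, r) = -1 (d(t, r) = 2 - 3 = -1)
n = 2 (n = 4 - 1*2 = 4 - 2 = 2)
o(M, V) = -⅔ (o(M, V) = -⅓*2 = -⅔)
c(s) = -⅔ - s
b(A) = -3 + A (b(A) = -7 + (A + 2*2) = -7 + (A + 4) = -7 + (4 + A) = -3 + A)
(b(-2)*c(3))*d(2, 4) = ((-3 - 2)*(-⅔ - 1*3))*(-1) = -5*(-⅔ - 3)*(-1) = -5*(-11/3)*(-1) = (55/3)*(-1) = -55/3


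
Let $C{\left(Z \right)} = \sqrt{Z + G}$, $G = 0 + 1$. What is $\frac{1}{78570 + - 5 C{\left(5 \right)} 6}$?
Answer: $\frac{291}{22863850} + \frac{\sqrt{6}}{205774650} \approx 1.2739 \cdot 10^{-5}$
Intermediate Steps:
$G = 1$
$C{\left(Z \right)} = \sqrt{1 + Z}$ ($C{\left(Z \right)} = \sqrt{Z + 1} = \sqrt{1 + Z}$)
$\frac{1}{78570 + - 5 C{\left(5 \right)} 6} = \frac{1}{78570 + - 5 \sqrt{1 + 5} \cdot 6} = \frac{1}{78570 + - 5 \sqrt{6} \cdot 6} = \frac{1}{78570 - 30 \sqrt{6}}$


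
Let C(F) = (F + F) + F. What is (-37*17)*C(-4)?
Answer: 7548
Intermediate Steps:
C(F) = 3*F (C(F) = 2*F + F = 3*F)
(-37*17)*C(-4) = (-37*17)*(3*(-4)) = -629*(-12) = 7548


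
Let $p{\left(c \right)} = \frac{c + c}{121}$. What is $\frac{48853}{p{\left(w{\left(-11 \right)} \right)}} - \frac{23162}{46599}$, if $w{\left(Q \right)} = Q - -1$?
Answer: $- \frac{275457077827}{931980} \approx -2.9556 \cdot 10^{5}$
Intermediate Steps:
$w{\left(Q \right)} = 1 + Q$ ($w{\left(Q \right)} = Q + 1 = 1 + Q$)
$p{\left(c \right)} = \frac{2 c}{121}$ ($p{\left(c \right)} = 2 c \frac{1}{121} = \frac{2 c}{121}$)
$\frac{48853}{p{\left(w{\left(-11 \right)} \right)}} - \frac{23162}{46599} = \frac{48853}{\frac{2}{121} \left(1 - 11\right)} - \frac{23162}{46599} = \frac{48853}{\frac{2}{121} \left(-10\right)} - \frac{23162}{46599} = \frac{48853}{- \frac{20}{121}} - \frac{23162}{46599} = 48853 \left(- \frac{121}{20}\right) - \frac{23162}{46599} = - \frac{5911213}{20} - \frac{23162}{46599} = - \frac{275457077827}{931980}$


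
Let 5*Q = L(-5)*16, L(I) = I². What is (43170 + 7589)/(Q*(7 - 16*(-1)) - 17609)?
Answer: -50759/15769 ≈ -3.2189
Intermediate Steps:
Q = 80 (Q = ((-5)²*16)/5 = (25*16)/5 = (⅕)*400 = 80)
(43170 + 7589)/(Q*(7 - 16*(-1)) - 17609) = (43170 + 7589)/(80*(7 - 16*(-1)) - 17609) = 50759/(80*(7 + 16) - 17609) = 50759/(80*23 - 17609) = 50759/(1840 - 17609) = 50759/(-15769) = 50759*(-1/15769) = -50759/15769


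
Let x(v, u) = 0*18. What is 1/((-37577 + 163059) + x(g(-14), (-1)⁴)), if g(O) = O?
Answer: 1/125482 ≈ 7.9693e-6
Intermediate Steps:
x(v, u) = 0
1/((-37577 + 163059) + x(g(-14), (-1)⁴)) = 1/((-37577 + 163059) + 0) = 1/(125482 + 0) = 1/125482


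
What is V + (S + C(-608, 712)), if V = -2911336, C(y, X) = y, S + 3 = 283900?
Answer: -2628047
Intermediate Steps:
S = 283897 (S = -3 + 283900 = 283897)
V + (S + C(-608, 712)) = -2911336 + (283897 - 608) = -2911336 + 283289 = -2628047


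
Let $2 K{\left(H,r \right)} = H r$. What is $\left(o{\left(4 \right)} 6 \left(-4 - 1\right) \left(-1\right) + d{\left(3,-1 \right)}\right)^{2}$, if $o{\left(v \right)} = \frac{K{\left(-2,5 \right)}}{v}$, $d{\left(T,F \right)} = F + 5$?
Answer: $\frac{4489}{4} \approx 1122.3$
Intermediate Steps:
$K{\left(H,r \right)} = \frac{H r}{2}$
$d{\left(T,F \right)} = 5 + F$
$o{\left(v \right)} = - \frac{5}{v}$ ($o{\left(v \right)} = \frac{\frac{1}{2} \left(-2\right) 5}{v} = - \frac{5}{v}$)
$\left(o{\left(4 \right)} 6 \left(-4 - 1\right) \left(-1\right) + d{\left(3,-1 \right)}\right)^{2} = \left(- \frac{5}{4} \cdot 6 \left(-4 - 1\right) \left(-1\right) + \left(5 - 1\right)\right)^{2} = \left(\left(-5\right) \frac{1}{4} \cdot 6 \left(-5\right) \left(-1\right) + 4\right)^{2} = \left(\left(- \frac{5}{4}\right) \left(-30\right) \left(-1\right) + 4\right)^{2} = \left(\frac{75}{2} \left(-1\right) + 4\right)^{2} = \left(- \frac{75}{2} + 4\right)^{2} = \left(- \frac{67}{2}\right)^{2} = \frac{4489}{4}$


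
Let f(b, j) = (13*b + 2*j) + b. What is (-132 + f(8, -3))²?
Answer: 676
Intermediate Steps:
f(b, j) = 2*j + 14*b (f(b, j) = (2*j + 13*b) + b = 2*j + 14*b)
(-132 + f(8, -3))² = (-132 + (2*(-3) + 14*8))² = (-132 + (-6 + 112))² = (-132 + 106)² = (-26)² = 676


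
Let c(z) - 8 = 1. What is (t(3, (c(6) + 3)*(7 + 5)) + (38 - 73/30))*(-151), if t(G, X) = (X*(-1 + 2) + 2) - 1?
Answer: -817967/30 ≈ -27266.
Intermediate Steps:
c(z) = 9 (c(z) = 8 + 1 = 9)
t(G, X) = 1 + X (t(G, X) = (X*1 + 2) - 1 = (X + 2) - 1 = (2 + X) - 1 = 1 + X)
(t(3, (c(6) + 3)*(7 + 5)) + (38 - 73/30))*(-151) = ((1 + (9 + 3)*(7 + 5)) + (38 - 73/30))*(-151) = ((1 + 12*12) + (38 - 73*1/30))*(-151) = ((1 + 144) + (38 - 73/30))*(-151) = (145 + 1067/30)*(-151) = (5417/30)*(-151) = -817967/30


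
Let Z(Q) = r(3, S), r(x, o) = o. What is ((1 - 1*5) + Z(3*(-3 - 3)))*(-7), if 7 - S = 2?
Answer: -7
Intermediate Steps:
S = 5 (S = 7 - 1*2 = 7 - 2 = 5)
Z(Q) = 5
((1 - 1*5) + Z(3*(-3 - 3)))*(-7) = ((1 - 1*5) + 5)*(-7) = ((1 - 5) + 5)*(-7) = (-4 + 5)*(-7) = 1*(-7) = -7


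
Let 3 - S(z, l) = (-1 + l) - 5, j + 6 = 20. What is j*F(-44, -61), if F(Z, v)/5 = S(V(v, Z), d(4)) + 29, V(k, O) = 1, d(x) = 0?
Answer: 2660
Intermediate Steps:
j = 14 (j = -6 + 20 = 14)
S(z, l) = 9 - l (S(z, l) = 3 - ((-1 + l) - 5) = 3 - (-6 + l) = 3 + (6 - l) = 9 - l)
F(Z, v) = 190 (F(Z, v) = 5*((9 - 1*0) + 29) = 5*((9 + 0) + 29) = 5*(9 + 29) = 5*38 = 190)
j*F(-44, -61) = 14*190 = 2660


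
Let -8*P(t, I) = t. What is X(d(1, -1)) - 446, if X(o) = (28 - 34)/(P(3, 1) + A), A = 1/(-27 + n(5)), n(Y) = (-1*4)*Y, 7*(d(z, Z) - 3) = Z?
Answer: -64198/149 ≈ -430.86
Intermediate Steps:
d(z, Z) = 3 + Z/7
n(Y) = -4*Y
P(t, I) = -t/8
A = -1/47 (A = 1/(-27 - 4*5) = 1/(-27 - 20) = 1/(-47) = -1/47 ≈ -0.021277)
X(o) = 2256/149 (X(o) = (28 - 34)/(-⅛*3 - 1/47) = -6/(-3/8 - 1/47) = -6/(-149/376) = -6*(-376/149) = 2256/149)
X(d(1, -1)) - 446 = 2256/149 - 446 = -64198/149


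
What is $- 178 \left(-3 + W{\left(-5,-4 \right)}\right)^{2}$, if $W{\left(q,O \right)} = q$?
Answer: $-11392$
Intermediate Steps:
$- 178 \left(-3 + W{\left(-5,-4 \right)}\right)^{2} = - 178 \left(-3 - 5\right)^{2} = - 178 \left(-8\right)^{2} = \left(-178\right) 64 = -11392$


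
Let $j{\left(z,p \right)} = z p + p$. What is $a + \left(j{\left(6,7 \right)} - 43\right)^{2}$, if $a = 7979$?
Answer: $8015$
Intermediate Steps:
$j{\left(z,p \right)} = p + p z$ ($j{\left(z,p \right)} = p z + p = p + p z$)
$a + \left(j{\left(6,7 \right)} - 43\right)^{2} = 7979 + \left(7 \left(1 + 6\right) - 43\right)^{2} = 7979 + \left(7 \cdot 7 + \left(-43 + 0\right)\right)^{2} = 7979 + \left(49 - 43\right)^{2} = 7979 + 6^{2} = 7979 + 36 = 8015$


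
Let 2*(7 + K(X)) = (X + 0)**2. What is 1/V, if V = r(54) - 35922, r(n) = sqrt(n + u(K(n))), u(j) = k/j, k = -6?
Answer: -8687137/312059322256 - sqrt(28420737)/936177966768 ≈ -2.7844e-5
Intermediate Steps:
K(X) = -7 + X**2/2 (K(X) = -7 + (X + 0)**2/2 = -7 + X**2/2)
u(j) = -6/j
r(n) = sqrt(n - 6/(-7 + n**2/2))
V = -35922 + 2*sqrt(28420737)/1451 (V = sqrt((-12 + 54*(-14 + 54**2))/(-14 + 54**2)) - 35922 = sqrt((-12 + 54*(-14 + 2916))/(-14 + 2916)) - 35922 = sqrt((-12 + 54*2902)/2902) - 35922 = sqrt((-12 + 156708)/2902) - 35922 = sqrt((1/2902)*156696) - 35922 = sqrt(78348/1451) - 35922 = 2*sqrt(28420737)/1451 - 35922 = -35922 + 2*sqrt(28420737)/1451 ≈ -35915.)
1/V = 1/(-35922 + 2*sqrt(28420737)/1451)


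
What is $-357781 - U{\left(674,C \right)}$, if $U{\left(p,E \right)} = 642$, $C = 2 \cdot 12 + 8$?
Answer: $-358423$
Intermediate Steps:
$C = 32$ ($C = 24 + 8 = 32$)
$-357781 - U{\left(674,C \right)} = -357781 - 642 = -358423$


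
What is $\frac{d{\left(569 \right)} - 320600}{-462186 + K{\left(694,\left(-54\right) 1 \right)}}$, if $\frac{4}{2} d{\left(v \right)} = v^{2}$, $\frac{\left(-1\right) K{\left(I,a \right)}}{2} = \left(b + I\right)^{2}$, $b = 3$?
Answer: $\frac{317439}{2867608} \approx 0.1107$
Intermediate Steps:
$K{\left(I,a \right)} = - 2 \left(3 + I\right)^{2}$
$d{\left(v \right)} = \frac{v^{2}}{2}$
$\frac{d{\left(569 \right)} - 320600}{-462186 + K{\left(694,\left(-54\right) 1 \right)}} = \frac{\frac{569^{2}}{2} - 320600}{-462186 - 2 \left(3 + 694\right)^{2}} = \frac{\frac{1}{2} \cdot 323761 - 320600}{-462186 - 2 \cdot 697^{2}} = \frac{\frac{323761}{2} - 320600}{-462186 - 971618} = - \frac{317439}{2 \left(-462186 - 971618\right)} = - \frac{317439}{2 \left(-1433804\right)} = \left(- \frac{317439}{2}\right) \left(- \frac{1}{1433804}\right) = \frac{317439}{2867608}$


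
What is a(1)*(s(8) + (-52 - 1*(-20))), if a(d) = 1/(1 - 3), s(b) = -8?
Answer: 20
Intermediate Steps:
a(d) = -½ (a(d) = 1/(-2) = -½)
a(1)*(s(8) + (-52 - 1*(-20))) = -(-8 + (-52 - 1*(-20)))/2 = -(-8 + (-52 + 20))/2 = -(-8 - 32)/2 = -½*(-40) = 20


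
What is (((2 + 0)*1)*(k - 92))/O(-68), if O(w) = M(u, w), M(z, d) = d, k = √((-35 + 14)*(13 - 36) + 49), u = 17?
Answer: 46/17 - √133/17 ≈ 2.0275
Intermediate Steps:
k = 2*√133 (k = √(-21*(-23) + 49) = √(483 + 49) = √532 = 2*√133 ≈ 23.065)
O(w) = w
(((2 + 0)*1)*(k - 92))/O(-68) = (((2 + 0)*1)*(2*√133 - 92))/(-68) = ((2*1)*(-92 + 2*√133))*(-1/68) = (2*(-92 + 2*√133))*(-1/68) = (-184 + 4*√133)*(-1/68) = 46/17 - √133/17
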